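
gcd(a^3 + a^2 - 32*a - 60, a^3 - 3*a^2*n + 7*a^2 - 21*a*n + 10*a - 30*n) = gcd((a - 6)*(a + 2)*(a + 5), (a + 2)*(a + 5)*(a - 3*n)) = a^2 + 7*a + 10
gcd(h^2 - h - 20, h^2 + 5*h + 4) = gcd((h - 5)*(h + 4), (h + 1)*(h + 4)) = h + 4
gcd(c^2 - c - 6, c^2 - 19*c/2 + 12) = 1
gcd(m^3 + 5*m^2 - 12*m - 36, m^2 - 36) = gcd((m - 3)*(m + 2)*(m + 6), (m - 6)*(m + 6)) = m + 6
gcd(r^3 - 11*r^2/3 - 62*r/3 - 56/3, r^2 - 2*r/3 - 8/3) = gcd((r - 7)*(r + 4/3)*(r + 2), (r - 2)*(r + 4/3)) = r + 4/3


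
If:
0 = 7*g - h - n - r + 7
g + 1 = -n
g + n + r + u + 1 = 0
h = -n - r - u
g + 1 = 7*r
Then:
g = -1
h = 0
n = 0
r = 0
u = 0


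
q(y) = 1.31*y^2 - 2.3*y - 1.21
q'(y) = 2.62*y - 2.3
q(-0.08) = -1.02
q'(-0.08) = -2.51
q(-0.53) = 0.38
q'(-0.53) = -3.69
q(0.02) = -1.26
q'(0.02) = -2.25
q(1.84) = -1.01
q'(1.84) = 2.52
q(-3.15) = 19.03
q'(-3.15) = -10.55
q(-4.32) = 33.17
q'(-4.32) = -13.62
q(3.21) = 4.91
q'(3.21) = 6.11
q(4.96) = 19.61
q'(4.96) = 10.70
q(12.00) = 159.83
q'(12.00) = 29.14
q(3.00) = 3.68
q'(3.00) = 5.56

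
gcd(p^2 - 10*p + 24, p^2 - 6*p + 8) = p - 4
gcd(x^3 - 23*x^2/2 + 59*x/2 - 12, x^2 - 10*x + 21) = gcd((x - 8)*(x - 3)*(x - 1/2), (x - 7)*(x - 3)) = x - 3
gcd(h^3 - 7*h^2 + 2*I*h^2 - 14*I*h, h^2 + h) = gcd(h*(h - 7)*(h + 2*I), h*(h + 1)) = h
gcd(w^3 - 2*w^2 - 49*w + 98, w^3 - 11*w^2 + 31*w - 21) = w - 7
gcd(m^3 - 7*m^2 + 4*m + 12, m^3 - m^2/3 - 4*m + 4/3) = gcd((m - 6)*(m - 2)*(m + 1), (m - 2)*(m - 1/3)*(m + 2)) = m - 2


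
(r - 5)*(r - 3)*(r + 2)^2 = r^4 - 4*r^3 - 13*r^2 + 28*r + 60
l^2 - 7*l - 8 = (l - 8)*(l + 1)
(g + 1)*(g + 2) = g^2 + 3*g + 2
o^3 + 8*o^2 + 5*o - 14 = (o - 1)*(o + 2)*(o + 7)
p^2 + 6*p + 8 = (p + 2)*(p + 4)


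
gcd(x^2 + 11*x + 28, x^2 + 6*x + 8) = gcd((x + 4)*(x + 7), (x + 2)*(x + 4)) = x + 4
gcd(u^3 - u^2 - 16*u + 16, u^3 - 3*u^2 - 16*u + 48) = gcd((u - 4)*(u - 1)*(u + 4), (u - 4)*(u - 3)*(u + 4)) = u^2 - 16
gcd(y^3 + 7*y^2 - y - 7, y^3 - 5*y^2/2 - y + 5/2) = y^2 - 1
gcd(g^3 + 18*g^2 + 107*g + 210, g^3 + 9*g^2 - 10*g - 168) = g^2 + 13*g + 42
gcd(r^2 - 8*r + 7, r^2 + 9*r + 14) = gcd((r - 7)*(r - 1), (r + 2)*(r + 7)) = 1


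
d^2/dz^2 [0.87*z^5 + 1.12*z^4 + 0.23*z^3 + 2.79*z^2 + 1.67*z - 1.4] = 17.4*z^3 + 13.44*z^2 + 1.38*z + 5.58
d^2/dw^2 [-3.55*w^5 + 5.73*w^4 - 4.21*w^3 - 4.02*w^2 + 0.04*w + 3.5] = -71.0*w^3 + 68.76*w^2 - 25.26*w - 8.04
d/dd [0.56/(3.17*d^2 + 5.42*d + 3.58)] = (-3.5504*d - 3.0352)/(3.17*d^2 + 5.42*d + 3.58)^2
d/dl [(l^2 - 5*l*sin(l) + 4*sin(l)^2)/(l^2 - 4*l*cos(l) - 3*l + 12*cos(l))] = ((l^2 - 5*l*sin(l) + 4*sin(l)^2)*(-4*l*sin(l) - 2*l + 12*sin(l) + 4*cos(l) + 3) + (l^2 - 4*l*cos(l) - 3*l + 12*cos(l))*(-5*l*cos(l) + 2*l - 5*sin(l) + 4*sin(2*l)))/((l - 3)^2*(l - 4*cos(l))^2)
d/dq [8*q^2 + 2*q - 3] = 16*q + 2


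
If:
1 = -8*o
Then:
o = -1/8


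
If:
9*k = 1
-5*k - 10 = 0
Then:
No Solution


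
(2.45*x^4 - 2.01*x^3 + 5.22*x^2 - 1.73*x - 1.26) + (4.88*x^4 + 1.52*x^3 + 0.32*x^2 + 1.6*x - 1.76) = 7.33*x^4 - 0.49*x^3 + 5.54*x^2 - 0.13*x - 3.02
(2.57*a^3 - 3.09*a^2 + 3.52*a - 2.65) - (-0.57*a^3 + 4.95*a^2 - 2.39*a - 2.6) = 3.14*a^3 - 8.04*a^2 + 5.91*a - 0.0499999999999998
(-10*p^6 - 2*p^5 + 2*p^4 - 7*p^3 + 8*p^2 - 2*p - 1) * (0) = 0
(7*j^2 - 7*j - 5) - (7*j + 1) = 7*j^2 - 14*j - 6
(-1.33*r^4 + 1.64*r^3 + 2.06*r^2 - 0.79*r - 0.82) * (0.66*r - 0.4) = -0.8778*r^5 + 1.6144*r^4 + 0.7036*r^3 - 1.3454*r^2 - 0.2252*r + 0.328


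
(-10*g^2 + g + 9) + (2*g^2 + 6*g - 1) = -8*g^2 + 7*g + 8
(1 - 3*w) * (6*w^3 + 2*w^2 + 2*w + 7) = -18*w^4 - 4*w^2 - 19*w + 7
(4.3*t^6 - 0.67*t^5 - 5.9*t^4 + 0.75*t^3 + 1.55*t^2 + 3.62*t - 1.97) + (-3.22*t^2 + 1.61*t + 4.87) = 4.3*t^6 - 0.67*t^5 - 5.9*t^4 + 0.75*t^3 - 1.67*t^2 + 5.23*t + 2.9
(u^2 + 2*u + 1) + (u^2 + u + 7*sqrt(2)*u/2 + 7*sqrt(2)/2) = 2*u^2 + 3*u + 7*sqrt(2)*u/2 + 1 + 7*sqrt(2)/2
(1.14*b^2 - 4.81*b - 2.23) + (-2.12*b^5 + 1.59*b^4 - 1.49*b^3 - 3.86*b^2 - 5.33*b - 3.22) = -2.12*b^5 + 1.59*b^4 - 1.49*b^3 - 2.72*b^2 - 10.14*b - 5.45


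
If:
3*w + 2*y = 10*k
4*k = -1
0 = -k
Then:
No Solution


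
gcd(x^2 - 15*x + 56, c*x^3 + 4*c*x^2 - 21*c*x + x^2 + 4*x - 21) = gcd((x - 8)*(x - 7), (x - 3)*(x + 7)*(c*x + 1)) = 1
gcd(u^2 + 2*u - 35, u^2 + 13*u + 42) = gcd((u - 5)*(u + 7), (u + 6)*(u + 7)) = u + 7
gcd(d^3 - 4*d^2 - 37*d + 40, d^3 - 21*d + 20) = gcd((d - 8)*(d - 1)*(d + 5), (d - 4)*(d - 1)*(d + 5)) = d^2 + 4*d - 5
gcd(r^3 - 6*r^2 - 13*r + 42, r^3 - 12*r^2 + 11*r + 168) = r^2 - 4*r - 21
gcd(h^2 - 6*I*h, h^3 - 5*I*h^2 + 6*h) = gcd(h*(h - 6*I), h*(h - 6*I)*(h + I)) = h^2 - 6*I*h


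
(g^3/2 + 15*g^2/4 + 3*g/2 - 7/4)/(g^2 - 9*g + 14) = (2*g^3 + 15*g^2 + 6*g - 7)/(4*(g^2 - 9*g + 14))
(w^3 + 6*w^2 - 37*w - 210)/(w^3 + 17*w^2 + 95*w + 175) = (w - 6)/(w + 5)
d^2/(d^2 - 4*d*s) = d/(d - 4*s)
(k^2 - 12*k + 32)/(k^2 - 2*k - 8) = (k - 8)/(k + 2)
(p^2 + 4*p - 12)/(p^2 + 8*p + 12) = (p - 2)/(p + 2)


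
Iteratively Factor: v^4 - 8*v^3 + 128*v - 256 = (v - 4)*(v^3 - 4*v^2 - 16*v + 64) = (v - 4)*(v + 4)*(v^2 - 8*v + 16) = (v - 4)^2*(v + 4)*(v - 4)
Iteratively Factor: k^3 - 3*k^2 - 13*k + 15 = (k + 3)*(k^2 - 6*k + 5) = (k - 1)*(k + 3)*(k - 5)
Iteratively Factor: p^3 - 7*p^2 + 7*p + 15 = (p - 5)*(p^2 - 2*p - 3) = (p - 5)*(p + 1)*(p - 3)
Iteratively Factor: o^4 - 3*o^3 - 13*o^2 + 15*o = (o - 1)*(o^3 - 2*o^2 - 15*o) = (o - 1)*(o + 3)*(o^2 - 5*o) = o*(o - 1)*(o + 3)*(o - 5)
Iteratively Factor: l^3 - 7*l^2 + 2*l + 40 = (l - 5)*(l^2 - 2*l - 8) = (l - 5)*(l + 2)*(l - 4)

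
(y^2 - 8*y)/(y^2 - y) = (y - 8)/(y - 1)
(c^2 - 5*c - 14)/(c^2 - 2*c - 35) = (c + 2)/(c + 5)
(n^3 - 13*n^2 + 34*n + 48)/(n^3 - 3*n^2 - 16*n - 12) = (n - 8)/(n + 2)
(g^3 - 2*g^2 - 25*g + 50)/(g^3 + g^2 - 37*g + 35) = (g^2 + 3*g - 10)/(g^2 + 6*g - 7)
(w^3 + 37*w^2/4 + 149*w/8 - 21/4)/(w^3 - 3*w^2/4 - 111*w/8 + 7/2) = (w + 6)/(w - 4)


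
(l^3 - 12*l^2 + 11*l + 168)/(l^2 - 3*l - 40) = (l^2 - 4*l - 21)/(l + 5)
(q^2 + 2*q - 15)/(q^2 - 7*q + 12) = (q + 5)/(q - 4)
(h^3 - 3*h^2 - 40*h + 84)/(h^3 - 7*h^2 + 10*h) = (h^2 - h - 42)/(h*(h - 5))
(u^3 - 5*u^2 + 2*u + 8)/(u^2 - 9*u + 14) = (u^2 - 3*u - 4)/(u - 7)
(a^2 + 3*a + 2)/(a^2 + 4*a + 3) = (a + 2)/(a + 3)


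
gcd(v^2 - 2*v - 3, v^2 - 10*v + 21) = v - 3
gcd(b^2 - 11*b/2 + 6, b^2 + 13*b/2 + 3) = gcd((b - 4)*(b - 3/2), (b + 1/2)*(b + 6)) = 1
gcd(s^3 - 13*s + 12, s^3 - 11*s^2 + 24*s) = s - 3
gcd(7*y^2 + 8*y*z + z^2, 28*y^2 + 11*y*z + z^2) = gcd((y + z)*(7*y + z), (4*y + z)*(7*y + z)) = 7*y + z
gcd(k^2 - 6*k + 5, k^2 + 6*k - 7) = k - 1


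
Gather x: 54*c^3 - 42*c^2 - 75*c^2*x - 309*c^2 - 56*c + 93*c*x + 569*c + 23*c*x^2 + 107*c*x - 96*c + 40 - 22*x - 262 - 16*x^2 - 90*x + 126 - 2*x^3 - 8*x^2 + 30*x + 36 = 54*c^3 - 351*c^2 + 417*c - 2*x^3 + x^2*(23*c - 24) + x*(-75*c^2 + 200*c - 82) - 60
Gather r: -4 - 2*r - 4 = -2*r - 8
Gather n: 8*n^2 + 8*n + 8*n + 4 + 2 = 8*n^2 + 16*n + 6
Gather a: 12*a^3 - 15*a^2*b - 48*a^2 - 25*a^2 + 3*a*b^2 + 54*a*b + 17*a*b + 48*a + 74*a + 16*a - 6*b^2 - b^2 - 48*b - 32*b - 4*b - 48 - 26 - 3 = 12*a^3 + a^2*(-15*b - 73) + a*(3*b^2 + 71*b + 138) - 7*b^2 - 84*b - 77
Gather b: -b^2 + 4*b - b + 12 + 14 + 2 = -b^2 + 3*b + 28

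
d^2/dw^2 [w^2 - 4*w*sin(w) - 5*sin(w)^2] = 4*w*sin(w) + 20*sin(w)^2 - 8*cos(w) - 8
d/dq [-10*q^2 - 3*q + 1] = -20*q - 3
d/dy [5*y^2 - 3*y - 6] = 10*y - 3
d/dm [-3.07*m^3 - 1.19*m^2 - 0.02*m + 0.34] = -9.21*m^2 - 2.38*m - 0.02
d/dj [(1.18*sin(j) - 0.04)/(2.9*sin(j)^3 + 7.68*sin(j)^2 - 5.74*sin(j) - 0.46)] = (-6.844*sin(j)^3 - 8.7144*sin(j)^2 + 0.6144*sin(j) - 0.7724)*cos(j)/(8.41*sin(j)^6 + 44.544*sin(j)^5 + 25.6904*sin(j)^4 - 90.8344*sin(j)^3 + 25.882*sin(j)^2 + 5.2808*sin(j) + 0.2116)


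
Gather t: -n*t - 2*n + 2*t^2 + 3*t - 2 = -2*n + 2*t^2 + t*(3 - n) - 2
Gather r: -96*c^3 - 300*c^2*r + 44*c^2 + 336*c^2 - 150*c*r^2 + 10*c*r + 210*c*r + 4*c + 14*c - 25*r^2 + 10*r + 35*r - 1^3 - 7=-96*c^3 + 380*c^2 + 18*c + r^2*(-150*c - 25) + r*(-300*c^2 + 220*c + 45) - 8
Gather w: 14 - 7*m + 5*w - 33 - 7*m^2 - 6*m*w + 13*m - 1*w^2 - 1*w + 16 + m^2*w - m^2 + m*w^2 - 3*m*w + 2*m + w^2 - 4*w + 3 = -8*m^2 + m*w^2 + 8*m + w*(m^2 - 9*m)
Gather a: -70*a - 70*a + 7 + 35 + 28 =70 - 140*a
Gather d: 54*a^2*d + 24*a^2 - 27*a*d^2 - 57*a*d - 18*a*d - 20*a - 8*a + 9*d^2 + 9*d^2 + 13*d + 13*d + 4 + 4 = 24*a^2 - 28*a + d^2*(18 - 27*a) + d*(54*a^2 - 75*a + 26) + 8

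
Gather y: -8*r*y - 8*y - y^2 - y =-y^2 + y*(-8*r - 9)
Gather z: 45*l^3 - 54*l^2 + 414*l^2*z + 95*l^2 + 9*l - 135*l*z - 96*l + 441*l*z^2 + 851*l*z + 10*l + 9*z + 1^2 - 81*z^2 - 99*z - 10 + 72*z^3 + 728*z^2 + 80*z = 45*l^3 + 41*l^2 - 77*l + 72*z^3 + z^2*(441*l + 647) + z*(414*l^2 + 716*l - 10) - 9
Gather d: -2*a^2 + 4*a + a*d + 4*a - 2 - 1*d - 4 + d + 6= -2*a^2 + a*d + 8*a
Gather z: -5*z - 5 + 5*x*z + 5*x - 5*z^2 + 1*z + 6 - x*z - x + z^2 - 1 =4*x - 4*z^2 + z*(4*x - 4)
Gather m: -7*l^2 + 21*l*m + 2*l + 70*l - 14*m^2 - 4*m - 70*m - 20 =-7*l^2 + 72*l - 14*m^2 + m*(21*l - 74) - 20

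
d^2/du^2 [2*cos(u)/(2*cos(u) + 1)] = 2*(-cos(u) + cos(2*u) - 3)/(2*cos(u) + 1)^3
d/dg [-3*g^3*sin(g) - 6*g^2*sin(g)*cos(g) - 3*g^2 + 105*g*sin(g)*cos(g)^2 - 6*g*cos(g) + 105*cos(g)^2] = -3*g^3*cos(g) - 9*g^2*sin(g) - 6*g^2*cos(2*g) + 6*g*sin(g) - 6*g*sin(2*g) + 105*g*cos(g)/4 + 315*g*cos(3*g)/4 - 6*g + 105*sin(g)/4 - 105*sin(2*g) + 105*sin(3*g)/4 - 6*cos(g)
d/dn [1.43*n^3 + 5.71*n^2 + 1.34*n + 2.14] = 4.29*n^2 + 11.42*n + 1.34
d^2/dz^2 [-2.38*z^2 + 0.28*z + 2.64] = -4.76000000000000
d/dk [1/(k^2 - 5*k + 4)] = (5 - 2*k)/(k^2 - 5*k + 4)^2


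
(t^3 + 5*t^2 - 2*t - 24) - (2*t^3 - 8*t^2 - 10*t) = -t^3 + 13*t^2 + 8*t - 24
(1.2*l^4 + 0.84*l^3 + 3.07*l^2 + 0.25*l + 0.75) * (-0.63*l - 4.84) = -0.756*l^5 - 6.3372*l^4 - 5.9997*l^3 - 15.0163*l^2 - 1.6825*l - 3.63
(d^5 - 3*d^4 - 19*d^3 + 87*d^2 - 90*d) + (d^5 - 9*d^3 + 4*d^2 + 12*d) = 2*d^5 - 3*d^4 - 28*d^3 + 91*d^2 - 78*d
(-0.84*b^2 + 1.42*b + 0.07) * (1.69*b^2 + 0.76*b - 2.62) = -1.4196*b^4 + 1.7614*b^3 + 3.3983*b^2 - 3.6672*b - 0.1834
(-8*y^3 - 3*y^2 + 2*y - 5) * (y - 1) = -8*y^4 + 5*y^3 + 5*y^2 - 7*y + 5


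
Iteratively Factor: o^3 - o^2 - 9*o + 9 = (o + 3)*(o^2 - 4*o + 3) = (o - 3)*(o + 3)*(o - 1)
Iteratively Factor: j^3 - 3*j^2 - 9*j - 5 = (j + 1)*(j^2 - 4*j - 5) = (j - 5)*(j + 1)*(j + 1)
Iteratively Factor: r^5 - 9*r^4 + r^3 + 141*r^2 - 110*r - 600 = (r - 5)*(r^4 - 4*r^3 - 19*r^2 + 46*r + 120) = (r - 5)*(r + 3)*(r^3 - 7*r^2 + 2*r + 40) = (r - 5)*(r - 4)*(r + 3)*(r^2 - 3*r - 10) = (r - 5)^2*(r - 4)*(r + 3)*(r + 2)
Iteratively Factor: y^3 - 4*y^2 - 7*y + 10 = (y - 1)*(y^2 - 3*y - 10) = (y - 5)*(y - 1)*(y + 2)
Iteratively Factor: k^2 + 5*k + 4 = (k + 4)*(k + 1)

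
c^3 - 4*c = c*(c - 2)*(c + 2)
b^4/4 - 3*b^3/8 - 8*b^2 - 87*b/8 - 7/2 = (b/4 + 1)*(b - 7)*(b + 1/2)*(b + 1)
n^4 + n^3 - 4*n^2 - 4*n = n*(n - 2)*(n + 1)*(n + 2)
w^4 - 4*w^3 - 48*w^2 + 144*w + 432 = (w - 6)^2*(w + 2)*(w + 6)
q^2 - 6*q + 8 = (q - 4)*(q - 2)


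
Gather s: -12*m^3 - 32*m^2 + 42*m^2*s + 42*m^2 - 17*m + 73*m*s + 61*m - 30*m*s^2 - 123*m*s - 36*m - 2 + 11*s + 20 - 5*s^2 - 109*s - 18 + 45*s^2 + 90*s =-12*m^3 + 10*m^2 + 8*m + s^2*(40 - 30*m) + s*(42*m^2 - 50*m - 8)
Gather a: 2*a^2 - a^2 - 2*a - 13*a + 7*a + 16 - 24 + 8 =a^2 - 8*a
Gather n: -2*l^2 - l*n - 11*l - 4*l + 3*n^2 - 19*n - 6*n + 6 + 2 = -2*l^2 - 15*l + 3*n^2 + n*(-l - 25) + 8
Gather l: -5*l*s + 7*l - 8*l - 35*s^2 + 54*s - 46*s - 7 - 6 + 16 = l*(-5*s - 1) - 35*s^2 + 8*s + 3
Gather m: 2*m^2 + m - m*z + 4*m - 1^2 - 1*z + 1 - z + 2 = 2*m^2 + m*(5 - z) - 2*z + 2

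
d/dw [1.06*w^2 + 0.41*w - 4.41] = 2.12*w + 0.41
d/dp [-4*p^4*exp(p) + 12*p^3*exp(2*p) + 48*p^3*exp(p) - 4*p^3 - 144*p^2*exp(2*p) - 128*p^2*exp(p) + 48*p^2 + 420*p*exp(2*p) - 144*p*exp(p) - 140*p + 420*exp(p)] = -4*p^4*exp(p) + 24*p^3*exp(2*p) + 32*p^3*exp(p) - 252*p^2*exp(2*p) + 16*p^2*exp(p) - 12*p^2 + 552*p*exp(2*p) - 400*p*exp(p) + 96*p + 420*exp(2*p) + 276*exp(p) - 140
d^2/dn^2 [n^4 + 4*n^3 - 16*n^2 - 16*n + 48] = 12*n^2 + 24*n - 32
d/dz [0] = 0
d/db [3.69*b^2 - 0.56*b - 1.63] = 7.38*b - 0.56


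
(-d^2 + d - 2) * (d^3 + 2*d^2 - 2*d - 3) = -d^5 - d^4 + 2*d^3 - 3*d^2 + d + 6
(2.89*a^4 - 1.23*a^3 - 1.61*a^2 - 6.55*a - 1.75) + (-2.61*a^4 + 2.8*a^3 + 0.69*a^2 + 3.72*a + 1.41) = 0.28*a^4 + 1.57*a^3 - 0.92*a^2 - 2.83*a - 0.34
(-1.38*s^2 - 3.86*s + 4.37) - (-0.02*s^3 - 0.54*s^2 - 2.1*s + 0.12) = 0.02*s^3 - 0.84*s^2 - 1.76*s + 4.25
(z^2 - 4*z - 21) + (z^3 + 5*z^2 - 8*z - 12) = z^3 + 6*z^2 - 12*z - 33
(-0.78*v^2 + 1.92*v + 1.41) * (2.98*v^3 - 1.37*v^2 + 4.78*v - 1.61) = -2.3244*v^5 + 6.7902*v^4 - 2.157*v^3 + 8.5017*v^2 + 3.6486*v - 2.2701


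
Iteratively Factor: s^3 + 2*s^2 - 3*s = (s)*(s^2 + 2*s - 3) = s*(s - 1)*(s + 3)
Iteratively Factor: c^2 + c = (c)*(c + 1)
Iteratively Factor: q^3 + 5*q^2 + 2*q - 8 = (q + 2)*(q^2 + 3*q - 4) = (q + 2)*(q + 4)*(q - 1)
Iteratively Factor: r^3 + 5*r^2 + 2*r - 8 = (r + 4)*(r^2 + r - 2) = (r - 1)*(r + 4)*(r + 2)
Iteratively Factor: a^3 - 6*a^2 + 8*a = (a - 2)*(a^2 - 4*a) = a*(a - 2)*(a - 4)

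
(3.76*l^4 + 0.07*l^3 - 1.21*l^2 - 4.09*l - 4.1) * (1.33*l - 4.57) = 5.0008*l^5 - 17.0901*l^4 - 1.9292*l^3 + 0.0899999999999999*l^2 + 13.2383*l + 18.737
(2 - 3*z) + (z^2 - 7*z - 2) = z^2 - 10*z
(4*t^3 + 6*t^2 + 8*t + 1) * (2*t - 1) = 8*t^4 + 8*t^3 + 10*t^2 - 6*t - 1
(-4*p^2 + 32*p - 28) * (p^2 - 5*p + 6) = -4*p^4 + 52*p^3 - 212*p^2 + 332*p - 168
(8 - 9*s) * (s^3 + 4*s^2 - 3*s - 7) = -9*s^4 - 28*s^3 + 59*s^2 + 39*s - 56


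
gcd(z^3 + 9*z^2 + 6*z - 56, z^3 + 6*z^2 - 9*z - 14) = z^2 + 5*z - 14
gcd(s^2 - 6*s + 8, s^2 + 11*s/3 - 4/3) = 1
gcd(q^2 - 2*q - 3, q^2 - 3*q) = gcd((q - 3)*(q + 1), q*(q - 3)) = q - 3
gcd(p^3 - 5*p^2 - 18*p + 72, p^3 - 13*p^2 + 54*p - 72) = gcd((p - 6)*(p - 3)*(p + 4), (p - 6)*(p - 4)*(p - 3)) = p^2 - 9*p + 18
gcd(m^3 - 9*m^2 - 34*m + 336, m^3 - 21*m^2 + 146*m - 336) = m^2 - 15*m + 56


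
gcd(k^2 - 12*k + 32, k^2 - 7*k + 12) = k - 4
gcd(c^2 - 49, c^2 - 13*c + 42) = c - 7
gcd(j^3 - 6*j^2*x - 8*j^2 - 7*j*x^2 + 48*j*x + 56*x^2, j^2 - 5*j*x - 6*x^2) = j + x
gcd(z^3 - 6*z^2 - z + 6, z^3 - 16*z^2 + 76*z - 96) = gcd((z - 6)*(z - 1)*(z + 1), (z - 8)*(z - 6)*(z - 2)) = z - 6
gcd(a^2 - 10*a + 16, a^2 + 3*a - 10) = a - 2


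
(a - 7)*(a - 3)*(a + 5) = a^3 - 5*a^2 - 29*a + 105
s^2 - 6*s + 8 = (s - 4)*(s - 2)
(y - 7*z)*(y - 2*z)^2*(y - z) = y^4 - 12*y^3*z + 43*y^2*z^2 - 60*y*z^3 + 28*z^4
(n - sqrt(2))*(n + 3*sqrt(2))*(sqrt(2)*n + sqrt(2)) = sqrt(2)*n^3 + sqrt(2)*n^2 + 4*n^2 - 6*sqrt(2)*n + 4*n - 6*sqrt(2)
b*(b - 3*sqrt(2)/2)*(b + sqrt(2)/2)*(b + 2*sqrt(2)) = b^4 + sqrt(2)*b^3 - 11*b^2/2 - 3*sqrt(2)*b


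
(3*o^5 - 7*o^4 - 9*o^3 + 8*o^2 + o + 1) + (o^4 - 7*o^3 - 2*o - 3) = 3*o^5 - 6*o^4 - 16*o^3 + 8*o^2 - o - 2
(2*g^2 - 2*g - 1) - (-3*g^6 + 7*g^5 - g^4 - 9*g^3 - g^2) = 3*g^6 - 7*g^5 + g^4 + 9*g^3 + 3*g^2 - 2*g - 1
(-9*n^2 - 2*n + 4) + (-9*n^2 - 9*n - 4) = -18*n^2 - 11*n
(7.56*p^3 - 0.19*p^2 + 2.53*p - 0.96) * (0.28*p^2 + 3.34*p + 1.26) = 2.1168*p^5 + 25.1972*p^4 + 9.5994*p^3 + 7.942*p^2 - 0.0186000000000002*p - 1.2096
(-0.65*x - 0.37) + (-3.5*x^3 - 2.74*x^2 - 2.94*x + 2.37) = -3.5*x^3 - 2.74*x^2 - 3.59*x + 2.0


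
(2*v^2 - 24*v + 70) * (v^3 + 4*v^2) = 2*v^5 - 16*v^4 - 26*v^3 + 280*v^2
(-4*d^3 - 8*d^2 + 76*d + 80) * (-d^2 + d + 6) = 4*d^5 + 4*d^4 - 108*d^3 - 52*d^2 + 536*d + 480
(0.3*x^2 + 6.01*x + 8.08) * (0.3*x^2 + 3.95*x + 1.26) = 0.09*x^4 + 2.988*x^3 + 26.5415*x^2 + 39.4886*x + 10.1808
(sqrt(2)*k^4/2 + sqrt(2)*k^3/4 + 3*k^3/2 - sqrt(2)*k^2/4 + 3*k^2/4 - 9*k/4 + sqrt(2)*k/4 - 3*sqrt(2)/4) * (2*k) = sqrt(2)*k^5 + sqrt(2)*k^4/2 + 3*k^4 - sqrt(2)*k^3/2 + 3*k^3/2 - 9*k^2/2 + sqrt(2)*k^2/2 - 3*sqrt(2)*k/2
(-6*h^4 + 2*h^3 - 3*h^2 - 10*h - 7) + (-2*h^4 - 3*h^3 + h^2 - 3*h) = -8*h^4 - h^3 - 2*h^2 - 13*h - 7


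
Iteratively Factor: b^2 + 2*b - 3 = (b + 3)*(b - 1)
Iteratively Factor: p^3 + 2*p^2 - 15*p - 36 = (p + 3)*(p^2 - p - 12) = (p - 4)*(p + 3)*(p + 3)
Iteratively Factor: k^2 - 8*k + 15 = (k - 3)*(k - 5)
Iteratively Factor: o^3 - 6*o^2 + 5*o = (o)*(o^2 - 6*o + 5) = o*(o - 5)*(o - 1)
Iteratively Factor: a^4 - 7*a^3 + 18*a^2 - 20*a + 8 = (a - 2)*(a^3 - 5*a^2 + 8*a - 4) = (a - 2)^2*(a^2 - 3*a + 2) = (a - 2)^3*(a - 1)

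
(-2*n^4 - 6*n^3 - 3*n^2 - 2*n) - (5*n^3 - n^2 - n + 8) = -2*n^4 - 11*n^3 - 2*n^2 - n - 8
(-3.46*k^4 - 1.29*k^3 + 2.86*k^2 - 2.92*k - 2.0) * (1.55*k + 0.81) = -5.363*k^5 - 4.8021*k^4 + 3.3881*k^3 - 2.2094*k^2 - 5.4652*k - 1.62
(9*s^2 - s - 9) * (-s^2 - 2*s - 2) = -9*s^4 - 17*s^3 - 7*s^2 + 20*s + 18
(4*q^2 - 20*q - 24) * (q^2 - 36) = 4*q^4 - 20*q^3 - 168*q^2 + 720*q + 864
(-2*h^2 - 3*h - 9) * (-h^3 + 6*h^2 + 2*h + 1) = 2*h^5 - 9*h^4 - 13*h^3 - 62*h^2 - 21*h - 9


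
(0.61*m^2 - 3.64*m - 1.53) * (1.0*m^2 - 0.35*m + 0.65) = 0.61*m^4 - 3.8535*m^3 + 0.1405*m^2 - 1.8305*m - 0.9945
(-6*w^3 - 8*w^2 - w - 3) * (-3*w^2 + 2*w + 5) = 18*w^5 + 12*w^4 - 43*w^3 - 33*w^2 - 11*w - 15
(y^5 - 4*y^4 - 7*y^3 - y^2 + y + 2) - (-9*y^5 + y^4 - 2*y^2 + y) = 10*y^5 - 5*y^4 - 7*y^3 + y^2 + 2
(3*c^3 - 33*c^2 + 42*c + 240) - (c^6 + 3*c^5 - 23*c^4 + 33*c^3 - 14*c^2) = -c^6 - 3*c^5 + 23*c^4 - 30*c^3 - 19*c^2 + 42*c + 240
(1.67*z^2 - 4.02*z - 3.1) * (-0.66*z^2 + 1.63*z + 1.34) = -1.1022*z^4 + 5.3753*z^3 - 2.2688*z^2 - 10.4398*z - 4.154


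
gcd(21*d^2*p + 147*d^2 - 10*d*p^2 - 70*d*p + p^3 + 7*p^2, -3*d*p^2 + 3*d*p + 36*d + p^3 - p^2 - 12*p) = -3*d + p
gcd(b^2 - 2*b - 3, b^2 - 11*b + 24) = b - 3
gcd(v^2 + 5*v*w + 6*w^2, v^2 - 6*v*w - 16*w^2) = v + 2*w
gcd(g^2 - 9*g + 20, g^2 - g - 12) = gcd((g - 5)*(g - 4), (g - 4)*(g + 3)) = g - 4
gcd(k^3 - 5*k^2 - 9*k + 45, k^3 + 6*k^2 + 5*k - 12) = k + 3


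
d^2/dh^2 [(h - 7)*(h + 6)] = 2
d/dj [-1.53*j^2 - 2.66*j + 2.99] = -3.06*j - 2.66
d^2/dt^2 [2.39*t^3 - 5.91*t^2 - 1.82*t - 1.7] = 14.34*t - 11.82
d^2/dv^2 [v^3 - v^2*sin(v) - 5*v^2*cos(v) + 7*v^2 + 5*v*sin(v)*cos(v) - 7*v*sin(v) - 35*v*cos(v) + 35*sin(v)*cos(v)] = v^2*sin(v) + 5*v^2*cos(v) + 27*v*sin(v) - 10*v*sin(2*v) + 31*v*cos(v) + 6*v + 68*sin(v) - 70*sin(2*v) - 24*cos(v) + 10*cos(2*v) + 14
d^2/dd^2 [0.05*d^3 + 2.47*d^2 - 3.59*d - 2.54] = 0.3*d + 4.94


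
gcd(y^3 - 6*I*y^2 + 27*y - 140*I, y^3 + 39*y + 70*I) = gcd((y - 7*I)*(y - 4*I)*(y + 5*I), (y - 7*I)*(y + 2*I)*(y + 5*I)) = y^2 - 2*I*y + 35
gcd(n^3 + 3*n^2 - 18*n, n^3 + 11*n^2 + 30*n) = n^2 + 6*n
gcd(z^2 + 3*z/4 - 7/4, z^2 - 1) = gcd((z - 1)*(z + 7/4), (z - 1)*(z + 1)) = z - 1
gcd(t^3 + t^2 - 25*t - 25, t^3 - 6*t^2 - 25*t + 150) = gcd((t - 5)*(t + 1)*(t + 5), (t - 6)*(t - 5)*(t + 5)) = t^2 - 25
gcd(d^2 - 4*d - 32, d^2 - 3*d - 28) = d + 4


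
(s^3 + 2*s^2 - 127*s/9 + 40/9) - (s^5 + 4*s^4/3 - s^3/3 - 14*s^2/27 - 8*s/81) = -s^5 - 4*s^4/3 + 4*s^3/3 + 68*s^2/27 - 1135*s/81 + 40/9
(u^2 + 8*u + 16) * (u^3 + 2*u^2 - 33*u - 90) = u^5 + 10*u^4 - u^3 - 322*u^2 - 1248*u - 1440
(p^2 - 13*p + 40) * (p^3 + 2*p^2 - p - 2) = p^5 - 11*p^4 + 13*p^3 + 91*p^2 - 14*p - 80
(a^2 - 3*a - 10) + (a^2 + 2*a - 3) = 2*a^2 - a - 13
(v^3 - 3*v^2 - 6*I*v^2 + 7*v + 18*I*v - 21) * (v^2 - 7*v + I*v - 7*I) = v^5 - 10*v^4 - 5*I*v^4 + 34*v^3 + 50*I*v^3 - 130*v^2 - 98*I*v^2 + 273*v - 70*I*v + 147*I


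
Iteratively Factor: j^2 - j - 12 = (j - 4)*(j + 3)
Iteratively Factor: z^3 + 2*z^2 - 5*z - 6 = (z - 2)*(z^2 + 4*z + 3) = (z - 2)*(z + 1)*(z + 3)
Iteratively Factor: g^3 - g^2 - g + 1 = (g - 1)*(g^2 - 1) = (g - 1)*(g + 1)*(g - 1)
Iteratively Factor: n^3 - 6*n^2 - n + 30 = (n - 5)*(n^2 - n - 6) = (n - 5)*(n + 2)*(n - 3)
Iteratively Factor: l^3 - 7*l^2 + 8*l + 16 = (l - 4)*(l^2 - 3*l - 4) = (l - 4)^2*(l + 1)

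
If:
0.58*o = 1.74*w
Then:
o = 3.0*w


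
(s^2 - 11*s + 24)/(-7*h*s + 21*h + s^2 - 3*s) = (s - 8)/(-7*h + s)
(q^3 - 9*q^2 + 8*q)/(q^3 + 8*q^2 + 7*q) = (q^2 - 9*q + 8)/(q^2 + 8*q + 7)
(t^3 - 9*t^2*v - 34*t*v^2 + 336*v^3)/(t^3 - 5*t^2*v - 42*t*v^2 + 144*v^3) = (t - 7*v)/(t - 3*v)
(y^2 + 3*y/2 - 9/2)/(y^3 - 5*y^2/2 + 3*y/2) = (y + 3)/(y*(y - 1))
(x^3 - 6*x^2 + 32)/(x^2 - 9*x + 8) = (x^3 - 6*x^2 + 32)/(x^2 - 9*x + 8)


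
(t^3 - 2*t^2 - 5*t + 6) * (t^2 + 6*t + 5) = t^5 + 4*t^4 - 12*t^3 - 34*t^2 + 11*t + 30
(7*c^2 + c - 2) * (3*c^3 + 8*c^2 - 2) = 21*c^5 + 59*c^4 + 2*c^3 - 30*c^2 - 2*c + 4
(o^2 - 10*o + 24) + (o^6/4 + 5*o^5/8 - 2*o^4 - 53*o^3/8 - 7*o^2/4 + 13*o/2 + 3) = o^6/4 + 5*o^5/8 - 2*o^4 - 53*o^3/8 - 3*o^2/4 - 7*o/2 + 27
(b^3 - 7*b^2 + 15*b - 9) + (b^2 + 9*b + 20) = b^3 - 6*b^2 + 24*b + 11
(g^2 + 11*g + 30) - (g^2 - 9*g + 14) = 20*g + 16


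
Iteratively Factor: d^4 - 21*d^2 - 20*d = (d + 4)*(d^3 - 4*d^2 - 5*d) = (d - 5)*(d + 4)*(d^2 + d) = d*(d - 5)*(d + 4)*(d + 1)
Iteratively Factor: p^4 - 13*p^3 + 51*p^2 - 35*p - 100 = (p + 1)*(p^3 - 14*p^2 + 65*p - 100) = (p - 4)*(p + 1)*(p^2 - 10*p + 25) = (p - 5)*(p - 4)*(p + 1)*(p - 5)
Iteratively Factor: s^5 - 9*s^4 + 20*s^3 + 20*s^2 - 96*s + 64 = (s - 2)*(s^4 - 7*s^3 + 6*s^2 + 32*s - 32) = (s - 4)*(s - 2)*(s^3 - 3*s^2 - 6*s + 8) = (s - 4)*(s - 2)*(s - 1)*(s^2 - 2*s - 8) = (s - 4)*(s - 2)*(s - 1)*(s + 2)*(s - 4)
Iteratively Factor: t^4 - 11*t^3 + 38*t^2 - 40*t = (t - 5)*(t^3 - 6*t^2 + 8*t) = (t - 5)*(t - 2)*(t^2 - 4*t) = t*(t - 5)*(t - 2)*(t - 4)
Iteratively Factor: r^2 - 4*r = (r - 4)*(r)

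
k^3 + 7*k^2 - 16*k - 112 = (k - 4)*(k + 4)*(k + 7)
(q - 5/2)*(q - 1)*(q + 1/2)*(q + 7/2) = q^4 + q^3/2 - 39*q^2/4 + 31*q/8 + 35/8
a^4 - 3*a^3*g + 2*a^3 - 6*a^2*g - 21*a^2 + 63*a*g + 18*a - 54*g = (a - 3)*(a - 1)*(a + 6)*(a - 3*g)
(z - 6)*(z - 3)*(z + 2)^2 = z^4 - 5*z^3 - 14*z^2 + 36*z + 72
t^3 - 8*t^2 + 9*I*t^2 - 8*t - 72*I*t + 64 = (t - 8)*(t + I)*(t + 8*I)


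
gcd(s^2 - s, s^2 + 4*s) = s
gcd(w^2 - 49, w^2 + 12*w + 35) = w + 7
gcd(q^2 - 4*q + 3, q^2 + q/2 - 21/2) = q - 3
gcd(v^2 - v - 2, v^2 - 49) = 1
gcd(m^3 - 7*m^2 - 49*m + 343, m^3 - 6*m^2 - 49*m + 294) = m^2 - 49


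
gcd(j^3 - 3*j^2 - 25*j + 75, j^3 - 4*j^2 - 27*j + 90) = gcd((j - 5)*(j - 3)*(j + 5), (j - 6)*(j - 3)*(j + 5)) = j^2 + 2*j - 15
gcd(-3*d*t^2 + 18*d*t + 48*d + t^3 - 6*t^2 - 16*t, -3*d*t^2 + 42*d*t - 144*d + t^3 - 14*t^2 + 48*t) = -3*d*t + 24*d + t^2 - 8*t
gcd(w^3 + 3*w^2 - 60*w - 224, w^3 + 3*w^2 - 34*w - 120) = w + 4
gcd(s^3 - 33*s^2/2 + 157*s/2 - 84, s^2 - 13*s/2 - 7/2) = s - 7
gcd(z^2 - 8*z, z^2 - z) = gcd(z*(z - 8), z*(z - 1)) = z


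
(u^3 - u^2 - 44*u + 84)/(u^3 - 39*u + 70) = (u - 6)/(u - 5)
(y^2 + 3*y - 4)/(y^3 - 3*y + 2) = (y + 4)/(y^2 + y - 2)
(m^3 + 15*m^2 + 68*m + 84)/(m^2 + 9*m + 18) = (m^2 + 9*m + 14)/(m + 3)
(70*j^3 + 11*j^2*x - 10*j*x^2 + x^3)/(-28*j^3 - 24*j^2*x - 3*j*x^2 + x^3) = (-5*j + x)/(2*j + x)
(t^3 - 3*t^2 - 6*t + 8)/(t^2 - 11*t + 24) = (t^3 - 3*t^2 - 6*t + 8)/(t^2 - 11*t + 24)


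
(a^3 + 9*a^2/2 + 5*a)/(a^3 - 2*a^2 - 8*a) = (a + 5/2)/(a - 4)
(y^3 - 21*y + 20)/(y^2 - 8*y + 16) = (y^2 + 4*y - 5)/(y - 4)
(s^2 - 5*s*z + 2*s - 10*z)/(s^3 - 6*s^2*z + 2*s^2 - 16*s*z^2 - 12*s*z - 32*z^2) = (-s + 5*z)/(-s^2 + 6*s*z + 16*z^2)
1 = 1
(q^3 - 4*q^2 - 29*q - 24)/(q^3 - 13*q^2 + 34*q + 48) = (q + 3)/(q - 6)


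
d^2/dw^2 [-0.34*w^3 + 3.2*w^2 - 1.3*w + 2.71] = 6.4 - 2.04*w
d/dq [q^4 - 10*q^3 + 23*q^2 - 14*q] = 4*q^3 - 30*q^2 + 46*q - 14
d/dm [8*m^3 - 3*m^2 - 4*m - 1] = 24*m^2 - 6*m - 4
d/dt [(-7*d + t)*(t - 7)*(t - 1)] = -14*d*t + 56*d + 3*t^2 - 16*t + 7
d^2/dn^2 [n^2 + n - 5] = 2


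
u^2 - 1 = (u - 1)*(u + 1)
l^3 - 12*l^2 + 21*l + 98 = (l - 7)^2*(l + 2)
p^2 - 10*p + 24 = (p - 6)*(p - 4)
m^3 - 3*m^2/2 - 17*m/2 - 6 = (m - 4)*(m + 1)*(m + 3/2)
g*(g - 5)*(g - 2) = g^3 - 7*g^2 + 10*g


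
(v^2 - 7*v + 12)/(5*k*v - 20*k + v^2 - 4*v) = (v - 3)/(5*k + v)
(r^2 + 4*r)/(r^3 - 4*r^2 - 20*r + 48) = r/(r^2 - 8*r + 12)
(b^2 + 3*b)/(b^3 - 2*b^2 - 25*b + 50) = b*(b + 3)/(b^3 - 2*b^2 - 25*b + 50)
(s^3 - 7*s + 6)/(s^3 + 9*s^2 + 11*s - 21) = (s - 2)/(s + 7)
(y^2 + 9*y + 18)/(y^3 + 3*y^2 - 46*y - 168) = (y + 3)/(y^2 - 3*y - 28)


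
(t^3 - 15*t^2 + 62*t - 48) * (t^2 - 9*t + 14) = t^5 - 24*t^4 + 211*t^3 - 816*t^2 + 1300*t - 672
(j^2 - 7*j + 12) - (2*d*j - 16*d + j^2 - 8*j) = -2*d*j + 16*d + j + 12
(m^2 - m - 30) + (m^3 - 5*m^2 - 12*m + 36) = m^3 - 4*m^2 - 13*m + 6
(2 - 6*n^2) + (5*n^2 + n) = -n^2 + n + 2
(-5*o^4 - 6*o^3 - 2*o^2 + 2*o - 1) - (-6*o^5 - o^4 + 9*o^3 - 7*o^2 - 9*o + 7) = 6*o^5 - 4*o^4 - 15*o^3 + 5*o^2 + 11*o - 8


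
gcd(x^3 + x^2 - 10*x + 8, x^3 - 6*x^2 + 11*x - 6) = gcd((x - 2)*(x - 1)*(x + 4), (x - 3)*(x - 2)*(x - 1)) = x^2 - 3*x + 2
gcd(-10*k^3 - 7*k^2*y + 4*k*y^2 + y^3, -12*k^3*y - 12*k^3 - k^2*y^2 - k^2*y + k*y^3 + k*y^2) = 1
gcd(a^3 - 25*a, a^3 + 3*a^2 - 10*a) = a^2 + 5*a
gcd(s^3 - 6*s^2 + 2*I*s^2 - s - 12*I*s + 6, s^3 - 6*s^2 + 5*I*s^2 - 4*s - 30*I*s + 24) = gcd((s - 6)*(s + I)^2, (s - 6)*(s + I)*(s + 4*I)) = s^2 + s*(-6 + I) - 6*I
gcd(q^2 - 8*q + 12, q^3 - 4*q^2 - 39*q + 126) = 1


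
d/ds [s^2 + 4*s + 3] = 2*s + 4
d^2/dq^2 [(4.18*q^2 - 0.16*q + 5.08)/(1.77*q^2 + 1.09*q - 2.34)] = (-17.131476*q^3 + 199.367136*q^2 + 54.828936*q + 99.111608)/(5.545233*q^6 + 10.244583*q^5 - 15.684147*q^4 - 25.792343*q^3 + 20.734974*q^2 + 17.905212*q - 12.812904)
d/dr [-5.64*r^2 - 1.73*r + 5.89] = -11.28*r - 1.73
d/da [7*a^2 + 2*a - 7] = 14*a + 2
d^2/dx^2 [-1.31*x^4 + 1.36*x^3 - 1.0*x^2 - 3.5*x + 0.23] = -15.72*x^2 + 8.16*x - 2.0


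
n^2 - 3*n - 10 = (n - 5)*(n + 2)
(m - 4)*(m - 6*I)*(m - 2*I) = m^3 - 4*m^2 - 8*I*m^2 - 12*m + 32*I*m + 48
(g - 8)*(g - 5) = g^2 - 13*g + 40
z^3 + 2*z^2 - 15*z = z*(z - 3)*(z + 5)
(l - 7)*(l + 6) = l^2 - l - 42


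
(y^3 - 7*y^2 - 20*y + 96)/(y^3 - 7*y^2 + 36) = (y^2 - 4*y - 32)/(y^2 - 4*y - 12)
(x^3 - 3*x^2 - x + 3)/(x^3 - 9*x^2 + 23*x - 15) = (x + 1)/(x - 5)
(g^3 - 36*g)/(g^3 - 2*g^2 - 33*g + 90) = g*(g - 6)/(g^2 - 8*g + 15)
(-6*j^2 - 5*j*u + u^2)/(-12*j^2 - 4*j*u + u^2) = (j + u)/(2*j + u)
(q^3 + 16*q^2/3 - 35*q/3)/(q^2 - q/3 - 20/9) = 3*q*(q + 7)/(3*q + 4)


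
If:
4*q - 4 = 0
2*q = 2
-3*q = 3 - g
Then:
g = 6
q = 1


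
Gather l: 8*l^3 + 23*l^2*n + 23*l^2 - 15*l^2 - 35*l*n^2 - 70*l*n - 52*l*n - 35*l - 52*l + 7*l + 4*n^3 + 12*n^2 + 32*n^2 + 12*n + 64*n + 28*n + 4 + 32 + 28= 8*l^3 + l^2*(23*n + 8) + l*(-35*n^2 - 122*n - 80) + 4*n^3 + 44*n^2 + 104*n + 64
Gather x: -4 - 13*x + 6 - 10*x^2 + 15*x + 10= -10*x^2 + 2*x + 12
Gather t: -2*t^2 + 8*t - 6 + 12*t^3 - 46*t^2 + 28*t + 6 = 12*t^3 - 48*t^2 + 36*t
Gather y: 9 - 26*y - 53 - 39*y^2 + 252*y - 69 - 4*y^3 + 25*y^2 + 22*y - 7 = -4*y^3 - 14*y^2 + 248*y - 120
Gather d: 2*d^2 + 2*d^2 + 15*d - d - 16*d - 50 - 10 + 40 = 4*d^2 - 2*d - 20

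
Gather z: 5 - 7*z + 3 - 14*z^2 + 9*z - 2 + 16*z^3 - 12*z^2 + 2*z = 16*z^3 - 26*z^2 + 4*z + 6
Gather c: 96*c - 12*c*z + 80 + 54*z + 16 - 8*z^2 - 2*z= c*(96 - 12*z) - 8*z^2 + 52*z + 96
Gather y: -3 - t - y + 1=-t - y - 2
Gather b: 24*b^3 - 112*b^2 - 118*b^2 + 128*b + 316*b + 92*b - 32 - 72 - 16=24*b^3 - 230*b^2 + 536*b - 120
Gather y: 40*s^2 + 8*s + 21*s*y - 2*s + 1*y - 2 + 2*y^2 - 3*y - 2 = 40*s^2 + 6*s + 2*y^2 + y*(21*s - 2) - 4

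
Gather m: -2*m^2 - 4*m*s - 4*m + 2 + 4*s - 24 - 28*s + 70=-2*m^2 + m*(-4*s - 4) - 24*s + 48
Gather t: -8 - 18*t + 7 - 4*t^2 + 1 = -4*t^2 - 18*t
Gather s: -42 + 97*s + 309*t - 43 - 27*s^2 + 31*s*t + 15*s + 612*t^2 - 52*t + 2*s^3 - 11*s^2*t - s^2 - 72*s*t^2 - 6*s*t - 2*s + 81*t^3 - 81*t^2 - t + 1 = 2*s^3 + s^2*(-11*t - 28) + s*(-72*t^2 + 25*t + 110) + 81*t^3 + 531*t^2 + 256*t - 84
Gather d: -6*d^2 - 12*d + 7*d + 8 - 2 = -6*d^2 - 5*d + 6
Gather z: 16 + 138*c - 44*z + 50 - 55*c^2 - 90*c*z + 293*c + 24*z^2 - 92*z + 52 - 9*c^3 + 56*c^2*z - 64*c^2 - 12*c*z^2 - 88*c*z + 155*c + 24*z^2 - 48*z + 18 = -9*c^3 - 119*c^2 + 586*c + z^2*(48 - 12*c) + z*(56*c^2 - 178*c - 184) + 136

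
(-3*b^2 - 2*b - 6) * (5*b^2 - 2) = -15*b^4 - 10*b^3 - 24*b^2 + 4*b + 12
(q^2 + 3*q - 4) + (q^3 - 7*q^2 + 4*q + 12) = q^3 - 6*q^2 + 7*q + 8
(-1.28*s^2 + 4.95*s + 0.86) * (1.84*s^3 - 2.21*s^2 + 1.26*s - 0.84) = -2.3552*s^5 + 11.9368*s^4 - 10.9699*s^3 + 5.4116*s^2 - 3.0744*s - 0.7224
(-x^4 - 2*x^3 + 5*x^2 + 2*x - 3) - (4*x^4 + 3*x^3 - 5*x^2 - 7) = -5*x^4 - 5*x^3 + 10*x^2 + 2*x + 4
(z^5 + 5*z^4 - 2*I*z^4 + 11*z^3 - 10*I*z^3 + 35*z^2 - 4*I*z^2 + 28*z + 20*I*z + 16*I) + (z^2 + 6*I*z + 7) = z^5 + 5*z^4 - 2*I*z^4 + 11*z^3 - 10*I*z^3 + 36*z^2 - 4*I*z^2 + 28*z + 26*I*z + 7 + 16*I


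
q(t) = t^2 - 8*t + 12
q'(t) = 2*t - 8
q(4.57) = -3.68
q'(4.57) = 1.14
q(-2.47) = 37.86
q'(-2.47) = -12.94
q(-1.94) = 31.28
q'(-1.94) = -11.88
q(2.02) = -0.08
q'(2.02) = -3.96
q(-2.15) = 33.82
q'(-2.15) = -12.30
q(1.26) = 3.51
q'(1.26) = -5.48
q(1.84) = 0.67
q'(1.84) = -4.32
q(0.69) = 6.96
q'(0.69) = -6.62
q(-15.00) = 357.00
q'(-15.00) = -38.00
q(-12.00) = 252.00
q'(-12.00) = -32.00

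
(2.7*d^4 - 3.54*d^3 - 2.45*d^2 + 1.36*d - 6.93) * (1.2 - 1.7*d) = -4.59*d^5 + 9.258*d^4 - 0.0830000000000002*d^3 - 5.252*d^2 + 13.413*d - 8.316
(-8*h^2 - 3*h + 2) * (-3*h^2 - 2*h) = 24*h^4 + 25*h^3 - 4*h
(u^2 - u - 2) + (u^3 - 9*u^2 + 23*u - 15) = u^3 - 8*u^2 + 22*u - 17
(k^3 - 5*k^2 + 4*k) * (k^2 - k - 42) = k^5 - 6*k^4 - 33*k^3 + 206*k^2 - 168*k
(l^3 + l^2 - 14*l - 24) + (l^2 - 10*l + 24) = l^3 + 2*l^2 - 24*l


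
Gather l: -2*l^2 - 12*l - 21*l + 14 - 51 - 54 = -2*l^2 - 33*l - 91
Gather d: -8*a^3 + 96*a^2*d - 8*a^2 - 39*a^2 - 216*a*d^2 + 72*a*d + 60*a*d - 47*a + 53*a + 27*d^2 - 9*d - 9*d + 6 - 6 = -8*a^3 - 47*a^2 + 6*a + d^2*(27 - 216*a) + d*(96*a^2 + 132*a - 18)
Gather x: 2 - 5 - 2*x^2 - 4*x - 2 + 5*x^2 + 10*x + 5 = 3*x^2 + 6*x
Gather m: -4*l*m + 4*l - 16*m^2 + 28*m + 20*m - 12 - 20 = 4*l - 16*m^2 + m*(48 - 4*l) - 32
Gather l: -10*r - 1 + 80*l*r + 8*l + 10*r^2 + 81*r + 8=l*(80*r + 8) + 10*r^2 + 71*r + 7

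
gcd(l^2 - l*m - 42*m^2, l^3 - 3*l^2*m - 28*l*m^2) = l - 7*m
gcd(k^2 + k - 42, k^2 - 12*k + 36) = k - 6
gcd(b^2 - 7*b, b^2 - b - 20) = 1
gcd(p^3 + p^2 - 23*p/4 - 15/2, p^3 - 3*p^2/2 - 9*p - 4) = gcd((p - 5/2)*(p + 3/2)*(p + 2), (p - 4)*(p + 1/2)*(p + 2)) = p + 2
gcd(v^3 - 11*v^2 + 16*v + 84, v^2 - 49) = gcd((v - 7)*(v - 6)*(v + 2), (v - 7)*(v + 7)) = v - 7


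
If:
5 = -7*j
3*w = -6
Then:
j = -5/7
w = -2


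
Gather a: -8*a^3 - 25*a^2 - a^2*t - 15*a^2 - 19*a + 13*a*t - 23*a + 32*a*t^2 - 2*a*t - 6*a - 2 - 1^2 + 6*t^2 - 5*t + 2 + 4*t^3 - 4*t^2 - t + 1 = -8*a^3 + a^2*(-t - 40) + a*(32*t^2 + 11*t - 48) + 4*t^3 + 2*t^2 - 6*t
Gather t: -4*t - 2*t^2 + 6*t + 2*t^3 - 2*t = 2*t^3 - 2*t^2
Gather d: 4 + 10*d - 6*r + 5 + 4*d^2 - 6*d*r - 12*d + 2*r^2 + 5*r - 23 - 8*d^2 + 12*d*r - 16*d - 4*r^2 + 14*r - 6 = -4*d^2 + d*(6*r - 18) - 2*r^2 + 13*r - 20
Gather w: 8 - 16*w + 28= 36 - 16*w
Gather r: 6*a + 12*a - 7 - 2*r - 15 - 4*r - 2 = 18*a - 6*r - 24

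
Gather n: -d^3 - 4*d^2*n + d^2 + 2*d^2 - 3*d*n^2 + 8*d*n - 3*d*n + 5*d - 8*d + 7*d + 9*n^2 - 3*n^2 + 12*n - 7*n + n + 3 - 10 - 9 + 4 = -d^3 + 3*d^2 + 4*d + n^2*(6 - 3*d) + n*(-4*d^2 + 5*d + 6) - 12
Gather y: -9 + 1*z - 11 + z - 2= 2*z - 22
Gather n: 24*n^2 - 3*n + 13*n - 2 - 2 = 24*n^2 + 10*n - 4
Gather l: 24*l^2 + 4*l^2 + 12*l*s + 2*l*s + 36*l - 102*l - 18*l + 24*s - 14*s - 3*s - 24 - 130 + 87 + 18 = 28*l^2 + l*(14*s - 84) + 7*s - 49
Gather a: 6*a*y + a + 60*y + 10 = a*(6*y + 1) + 60*y + 10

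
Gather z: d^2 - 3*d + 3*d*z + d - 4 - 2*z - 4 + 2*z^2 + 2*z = d^2 + 3*d*z - 2*d + 2*z^2 - 8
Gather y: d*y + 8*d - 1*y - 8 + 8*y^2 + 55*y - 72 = 8*d + 8*y^2 + y*(d + 54) - 80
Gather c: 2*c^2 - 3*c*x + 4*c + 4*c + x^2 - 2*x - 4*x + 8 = 2*c^2 + c*(8 - 3*x) + x^2 - 6*x + 8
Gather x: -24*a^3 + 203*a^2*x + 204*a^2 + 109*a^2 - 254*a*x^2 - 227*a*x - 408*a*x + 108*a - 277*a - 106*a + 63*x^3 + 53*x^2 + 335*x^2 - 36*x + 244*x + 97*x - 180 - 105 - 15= -24*a^3 + 313*a^2 - 275*a + 63*x^3 + x^2*(388 - 254*a) + x*(203*a^2 - 635*a + 305) - 300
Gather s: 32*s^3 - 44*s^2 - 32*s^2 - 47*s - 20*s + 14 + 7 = 32*s^3 - 76*s^2 - 67*s + 21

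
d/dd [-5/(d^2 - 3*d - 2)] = 5*(2*d - 3)/(-d^2 + 3*d + 2)^2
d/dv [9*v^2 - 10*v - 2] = 18*v - 10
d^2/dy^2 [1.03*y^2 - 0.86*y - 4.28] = 2.06000000000000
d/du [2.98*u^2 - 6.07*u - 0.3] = 5.96*u - 6.07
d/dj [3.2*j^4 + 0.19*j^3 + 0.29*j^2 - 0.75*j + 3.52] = 12.8*j^3 + 0.57*j^2 + 0.58*j - 0.75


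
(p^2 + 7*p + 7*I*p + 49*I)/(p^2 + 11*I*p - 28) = (p + 7)/(p + 4*I)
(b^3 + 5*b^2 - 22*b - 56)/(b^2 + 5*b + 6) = (b^2 + 3*b - 28)/(b + 3)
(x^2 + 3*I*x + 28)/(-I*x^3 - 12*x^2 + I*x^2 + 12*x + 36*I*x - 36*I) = (I*x^2 - 3*x + 28*I)/(x^3 - x^2*(1 + 12*I) + 12*x*(-3 + I) + 36)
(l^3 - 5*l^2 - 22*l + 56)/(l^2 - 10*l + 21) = (l^2 + 2*l - 8)/(l - 3)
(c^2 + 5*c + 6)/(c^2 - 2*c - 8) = (c + 3)/(c - 4)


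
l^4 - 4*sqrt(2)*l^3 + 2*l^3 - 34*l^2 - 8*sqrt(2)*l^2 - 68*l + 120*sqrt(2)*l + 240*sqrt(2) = (l + 2)*(l - 5*sqrt(2))*(l - 3*sqrt(2))*(l + 4*sqrt(2))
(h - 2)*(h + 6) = h^2 + 4*h - 12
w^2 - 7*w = w*(w - 7)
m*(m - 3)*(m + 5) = m^3 + 2*m^2 - 15*m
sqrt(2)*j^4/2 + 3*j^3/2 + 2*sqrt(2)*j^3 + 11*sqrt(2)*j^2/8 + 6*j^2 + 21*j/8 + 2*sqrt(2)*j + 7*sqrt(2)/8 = (j + 1/2)*(j + 7/2)*(j + sqrt(2))*(sqrt(2)*j/2 + 1/2)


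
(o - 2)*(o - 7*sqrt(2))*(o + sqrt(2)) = o^3 - 6*sqrt(2)*o^2 - 2*o^2 - 14*o + 12*sqrt(2)*o + 28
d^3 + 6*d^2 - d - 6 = (d - 1)*(d + 1)*(d + 6)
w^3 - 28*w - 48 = (w - 6)*(w + 2)*(w + 4)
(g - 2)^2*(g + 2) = g^3 - 2*g^2 - 4*g + 8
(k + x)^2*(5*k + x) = 5*k^3 + 11*k^2*x + 7*k*x^2 + x^3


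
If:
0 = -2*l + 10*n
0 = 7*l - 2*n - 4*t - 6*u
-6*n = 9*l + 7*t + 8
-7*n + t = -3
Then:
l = 13/20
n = 13/100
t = -209/100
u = 253/120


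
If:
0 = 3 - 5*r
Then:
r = 3/5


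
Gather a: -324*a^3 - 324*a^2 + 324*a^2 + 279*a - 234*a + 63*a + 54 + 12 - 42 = -324*a^3 + 108*a + 24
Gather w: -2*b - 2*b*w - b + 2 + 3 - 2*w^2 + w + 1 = -3*b - 2*w^2 + w*(1 - 2*b) + 6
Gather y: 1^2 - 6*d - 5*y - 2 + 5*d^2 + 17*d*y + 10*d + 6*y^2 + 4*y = 5*d^2 + 4*d + 6*y^2 + y*(17*d - 1) - 1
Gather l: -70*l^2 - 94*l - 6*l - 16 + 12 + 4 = -70*l^2 - 100*l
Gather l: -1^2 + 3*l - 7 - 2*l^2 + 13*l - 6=-2*l^2 + 16*l - 14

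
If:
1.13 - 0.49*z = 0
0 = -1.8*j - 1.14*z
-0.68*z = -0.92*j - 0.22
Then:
No Solution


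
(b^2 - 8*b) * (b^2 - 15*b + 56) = b^4 - 23*b^3 + 176*b^2 - 448*b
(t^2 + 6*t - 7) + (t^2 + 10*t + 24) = 2*t^2 + 16*t + 17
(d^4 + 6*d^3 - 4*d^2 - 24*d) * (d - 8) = d^5 - 2*d^4 - 52*d^3 + 8*d^2 + 192*d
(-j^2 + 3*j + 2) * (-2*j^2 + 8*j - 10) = 2*j^4 - 14*j^3 + 30*j^2 - 14*j - 20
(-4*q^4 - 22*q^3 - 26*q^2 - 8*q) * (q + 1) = -4*q^5 - 26*q^4 - 48*q^3 - 34*q^2 - 8*q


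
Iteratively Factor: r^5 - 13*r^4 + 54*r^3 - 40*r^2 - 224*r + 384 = (r - 4)*(r^4 - 9*r^3 + 18*r^2 + 32*r - 96) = (r - 4)*(r - 3)*(r^3 - 6*r^2 + 32) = (r - 4)^2*(r - 3)*(r^2 - 2*r - 8) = (r - 4)^3*(r - 3)*(r + 2)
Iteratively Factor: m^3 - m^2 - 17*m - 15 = (m - 5)*(m^2 + 4*m + 3) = (m - 5)*(m + 1)*(m + 3)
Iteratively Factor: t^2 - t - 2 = (t + 1)*(t - 2)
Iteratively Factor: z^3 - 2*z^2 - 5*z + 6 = (z - 3)*(z^2 + z - 2) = (z - 3)*(z - 1)*(z + 2)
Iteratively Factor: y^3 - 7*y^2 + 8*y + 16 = (y + 1)*(y^2 - 8*y + 16) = (y - 4)*(y + 1)*(y - 4)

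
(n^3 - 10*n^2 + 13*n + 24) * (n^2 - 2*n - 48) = n^5 - 12*n^4 - 15*n^3 + 478*n^2 - 672*n - 1152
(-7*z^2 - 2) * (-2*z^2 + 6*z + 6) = 14*z^4 - 42*z^3 - 38*z^2 - 12*z - 12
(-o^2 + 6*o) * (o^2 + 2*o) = -o^4 + 4*o^3 + 12*o^2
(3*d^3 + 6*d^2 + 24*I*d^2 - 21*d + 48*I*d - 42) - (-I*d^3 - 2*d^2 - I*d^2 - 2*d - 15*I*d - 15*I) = 3*d^3 + I*d^3 + 8*d^2 + 25*I*d^2 - 19*d + 63*I*d - 42 + 15*I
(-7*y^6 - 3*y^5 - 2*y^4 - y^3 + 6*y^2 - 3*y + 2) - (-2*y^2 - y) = -7*y^6 - 3*y^5 - 2*y^4 - y^3 + 8*y^2 - 2*y + 2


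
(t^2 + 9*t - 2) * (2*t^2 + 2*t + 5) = 2*t^4 + 20*t^3 + 19*t^2 + 41*t - 10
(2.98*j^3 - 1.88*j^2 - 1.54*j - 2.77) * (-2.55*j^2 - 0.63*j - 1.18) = -7.599*j^5 + 2.9166*j^4 + 1.595*j^3 + 10.2521*j^2 + 3.5623*j + 3.2686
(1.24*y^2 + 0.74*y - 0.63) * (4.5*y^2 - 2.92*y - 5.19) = 5.58*y^4 - 0.2908*y^3 - 11.4314*y^2 - 2.001*y + 3.2697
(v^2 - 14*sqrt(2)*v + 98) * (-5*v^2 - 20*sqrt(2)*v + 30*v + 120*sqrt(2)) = -5*v^4 + 30*v^3 + 50*sqrt(2)*v^3 - 300*sqrt(2)*v^2 + 70*v^2 - 1960*sqrt(2)*v - 420*v + 11760*sqrt(2)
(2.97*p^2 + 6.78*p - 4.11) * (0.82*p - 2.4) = 2.4354*p^3 - 1.5684*p^2 - 19.6422*p + 9.864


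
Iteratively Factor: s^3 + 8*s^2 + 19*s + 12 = (s + 3)*(s^2 + 5*s + 4) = (s + 3)*(s + 4)*(s + 1)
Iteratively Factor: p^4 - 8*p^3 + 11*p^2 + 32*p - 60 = (p - 3)*(p^3 - 5*p^2 - 4*p + 20) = (p - 3)*(p + 2)*(p^2 - 7*p + 10) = (p - 5)*(p - 3)*(p + 2)*(p - 2)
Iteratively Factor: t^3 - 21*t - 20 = (t - 5)*(t^2 + 5*t + 4) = (t - 5)*(t + 1)*(t + 4)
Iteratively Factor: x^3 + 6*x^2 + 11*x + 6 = (x + 3)*(x^2 + 3*x + 2) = (x + 1)*(x + 3)*(x + 2)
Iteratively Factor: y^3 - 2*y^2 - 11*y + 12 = (y + 3)*(y^2 - 5*y + 4) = (y - 4)*(y + 3)*(y - 1)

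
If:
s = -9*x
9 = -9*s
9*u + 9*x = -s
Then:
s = -1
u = 0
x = 1/9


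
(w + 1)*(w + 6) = w^2 + 7*w + 6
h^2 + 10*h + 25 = (h + 5)^2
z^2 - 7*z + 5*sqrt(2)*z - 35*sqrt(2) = (z - 7)*(z + 5*sqrt(2))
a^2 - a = a*(a - 1)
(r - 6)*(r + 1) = r^2 - 5*r - 6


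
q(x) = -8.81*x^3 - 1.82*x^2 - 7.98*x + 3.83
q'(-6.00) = -937.62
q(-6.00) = 1889.15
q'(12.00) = -3857.58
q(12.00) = -15577.69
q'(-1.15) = -38.75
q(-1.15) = 24.00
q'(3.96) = -436.86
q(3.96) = -603.40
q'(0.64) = -21.14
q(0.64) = -4.33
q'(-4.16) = -450.22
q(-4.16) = 639.77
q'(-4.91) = -627.28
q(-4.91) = 1041.98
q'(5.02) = -692.30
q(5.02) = -1196.61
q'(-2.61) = -178.52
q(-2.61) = 168.90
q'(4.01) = -447.57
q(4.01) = -625.51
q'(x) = -26.43*x^2 - 3.64*x - 7.98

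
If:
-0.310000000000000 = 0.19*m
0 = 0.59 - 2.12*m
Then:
No Solution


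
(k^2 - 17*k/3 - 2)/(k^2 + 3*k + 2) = (k^2 - 17*k/3 - 2)/(k^2 + 3*k + 2)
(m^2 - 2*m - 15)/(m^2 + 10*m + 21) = (m - 5)/(m + 7)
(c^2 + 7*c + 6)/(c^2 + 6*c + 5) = (c + 6)/(c + 5)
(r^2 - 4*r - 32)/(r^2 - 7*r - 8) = (r + 4)/(r + 1)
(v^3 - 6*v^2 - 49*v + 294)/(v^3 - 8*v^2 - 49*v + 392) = (v - 6)/(v - 8)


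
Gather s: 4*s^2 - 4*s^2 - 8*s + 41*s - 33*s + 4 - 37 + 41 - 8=0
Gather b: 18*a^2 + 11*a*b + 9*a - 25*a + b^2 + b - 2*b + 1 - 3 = 18*a^2 - 16*a + b^2 + b*(11*a - 1) - 2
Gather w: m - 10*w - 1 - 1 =m - 10*w - 2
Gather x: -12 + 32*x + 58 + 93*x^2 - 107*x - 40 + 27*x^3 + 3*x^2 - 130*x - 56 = 27*x^3 + 96*x^2 - 205*x - 50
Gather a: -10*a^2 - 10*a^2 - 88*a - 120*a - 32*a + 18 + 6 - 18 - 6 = -20*a^2 - 240*a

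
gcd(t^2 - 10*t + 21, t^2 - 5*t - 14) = t - 7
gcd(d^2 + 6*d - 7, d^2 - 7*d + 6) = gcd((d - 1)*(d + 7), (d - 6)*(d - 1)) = d - 1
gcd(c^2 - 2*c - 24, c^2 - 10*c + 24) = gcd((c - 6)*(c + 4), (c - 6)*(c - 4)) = c - 6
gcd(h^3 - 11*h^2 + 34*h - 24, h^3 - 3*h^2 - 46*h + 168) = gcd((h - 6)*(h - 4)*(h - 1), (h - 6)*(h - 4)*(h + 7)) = h^2 - 10*h + 24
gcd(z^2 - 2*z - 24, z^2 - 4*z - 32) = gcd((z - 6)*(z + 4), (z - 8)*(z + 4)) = z + 4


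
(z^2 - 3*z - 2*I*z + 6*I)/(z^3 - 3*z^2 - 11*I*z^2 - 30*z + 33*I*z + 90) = (z - 2*I)/(z^2 - 11*I*z - 30)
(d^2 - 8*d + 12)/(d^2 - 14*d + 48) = (d - 2)/(d - 8)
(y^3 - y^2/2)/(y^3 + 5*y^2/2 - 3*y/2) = y/(y + 3)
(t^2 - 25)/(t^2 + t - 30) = (t + 5)/(t + 6)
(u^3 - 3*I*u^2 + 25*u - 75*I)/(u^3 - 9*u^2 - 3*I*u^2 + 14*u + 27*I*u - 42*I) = (u^2 + 25)/(u^2 - 9*u + 14)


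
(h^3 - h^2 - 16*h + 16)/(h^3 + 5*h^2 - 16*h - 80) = (h - 1)/(h + 5)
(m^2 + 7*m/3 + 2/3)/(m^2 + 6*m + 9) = (3*m^2 + 7*m + 2)/(3*(m^2 + 6*m + 9))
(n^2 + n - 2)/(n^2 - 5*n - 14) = (n - 1)/(n - 7)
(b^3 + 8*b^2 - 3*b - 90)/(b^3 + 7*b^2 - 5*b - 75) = (b + 6)/(b + 5)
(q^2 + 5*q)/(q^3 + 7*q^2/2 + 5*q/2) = 2*(q + 5)/(2*q^2 + 7*q + 5)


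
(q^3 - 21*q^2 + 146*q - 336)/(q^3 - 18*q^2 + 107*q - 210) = (q - 8)/(q - 5)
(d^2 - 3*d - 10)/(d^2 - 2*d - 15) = (d + 2)/(d + 3)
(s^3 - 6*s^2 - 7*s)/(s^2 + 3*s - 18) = s*(s^2 - 6*s - 7)/(s^2 + 3*s - 18)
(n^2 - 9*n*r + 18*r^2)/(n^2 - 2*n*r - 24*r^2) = (n - 3*r)/(n + 4*r)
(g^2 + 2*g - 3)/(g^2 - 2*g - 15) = (g - 1)/(g - 5)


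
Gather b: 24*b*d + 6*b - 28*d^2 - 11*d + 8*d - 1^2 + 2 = b*(24*d + 6) - 28*d^2 - 3*d + 1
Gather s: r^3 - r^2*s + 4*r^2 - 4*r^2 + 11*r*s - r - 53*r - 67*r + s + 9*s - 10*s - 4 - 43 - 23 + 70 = r^3 - 121*r + s*(-r^2 + 11*r)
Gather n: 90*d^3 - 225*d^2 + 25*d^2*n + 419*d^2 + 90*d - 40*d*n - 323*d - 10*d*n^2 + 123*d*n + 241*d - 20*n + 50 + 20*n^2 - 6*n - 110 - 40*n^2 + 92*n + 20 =90*d^3 + 194*d^2 + 8*d + n^2*(-10*d - 20) + n*(25*d^2 + 83*d + 66) - 40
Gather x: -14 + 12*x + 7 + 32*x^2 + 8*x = 32*x^2 + 20*x - 7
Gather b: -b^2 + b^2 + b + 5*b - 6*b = 0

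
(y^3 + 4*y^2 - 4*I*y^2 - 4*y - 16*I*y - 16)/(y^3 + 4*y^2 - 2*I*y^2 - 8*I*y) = (y - 2*I)/y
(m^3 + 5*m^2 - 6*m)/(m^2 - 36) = m*(m - 1)/(m - 6)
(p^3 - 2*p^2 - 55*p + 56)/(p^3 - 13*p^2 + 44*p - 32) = (p + 7)/(p - 4)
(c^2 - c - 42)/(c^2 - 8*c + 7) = (c + 6)/(c - 1)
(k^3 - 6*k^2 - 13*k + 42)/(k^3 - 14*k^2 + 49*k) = (k^2 + k - 6)/(k*(k - 7))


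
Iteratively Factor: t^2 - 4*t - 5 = (t - 5)*(t + 1)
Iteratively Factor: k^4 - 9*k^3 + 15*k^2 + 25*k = (k)*(k^3 - 9*k^2 + 15*k + 25) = k*(k - 5)*(k^2 - 4*k - 5) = k*(k - 5)^2*(k + 1)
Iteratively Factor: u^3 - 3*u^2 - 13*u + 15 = (u - 1)*(u^2 - 2*u - 15) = (u - 5)*(u - 1)*(u + 3)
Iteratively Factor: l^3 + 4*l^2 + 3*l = (l)*(l^2 + 4*l + 3) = l*(l + 3)*(l + 1)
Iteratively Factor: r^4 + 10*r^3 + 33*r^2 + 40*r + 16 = (r + 1)*(r^3 + 9*r^2 + 24*r + 16) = (r + 1)*(r + 4)*(r^2 + 5*r + 4) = (r + 1)*(r + 4)^2*(r + 1)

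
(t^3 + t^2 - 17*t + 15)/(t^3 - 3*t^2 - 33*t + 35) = (t - 3)/(t - 7)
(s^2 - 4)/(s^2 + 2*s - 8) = (s + 2)/(s + 4)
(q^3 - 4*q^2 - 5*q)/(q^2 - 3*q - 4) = q*(q - 5)/(q - 4)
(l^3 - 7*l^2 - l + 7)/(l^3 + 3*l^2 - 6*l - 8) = (l^2 - 8*l + 7)/(l^2 + 2*l - 8)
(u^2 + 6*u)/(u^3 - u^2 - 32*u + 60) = u/(u^2 - 7*u + 10)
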